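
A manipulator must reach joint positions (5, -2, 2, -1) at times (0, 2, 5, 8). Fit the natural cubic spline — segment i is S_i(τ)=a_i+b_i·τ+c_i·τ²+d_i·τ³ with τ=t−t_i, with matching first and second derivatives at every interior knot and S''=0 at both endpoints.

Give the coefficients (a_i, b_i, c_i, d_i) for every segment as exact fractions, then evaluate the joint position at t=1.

Δ: Δ0=-7/2, Δ1=4/3, Δ2=-1
row 1: diag=10, rhs=29; c'=3/10, d'=29/10
row 2: denom=12−3·3/10=111/10; d'=(-14−3·29/10)/(111/10)=-227/111
back: M2=-227/111
back: M1=29/10−3/10·-227/111=130/37
M: M0=0, M1=130/37, M2=-227/111, M3=0
seg 0: a=5, c=M0/2=0, d=(M1−M0)/(6·2)=65/222, b=Δ0−h0·(2M0+M1)/6=-1037/222
seg 1: a=-2, c=M1/2=65/37, d=(M2−M1)/(6·3)=-617/1998, b=Δ1−h1·(2M1+M2)/6=-257/222
seg 2: a=2, c=M2/2=-227/222, d=(M3−M2)/(6·3)=227/1998, b=Δ2−h2·(2M2+M3)/6=116/111
t_q=1 → seg 0, τ=1; S=5+-1037/222·τ+0·τ²+65/222·τ³=23/37

  seg 0: a=5 b=-1037/222 c=0 d=65/222
  seg 1: a=-2 b=-257/222 c=65/37 d=-617/1998
  seg 2: a=2 b=116/111 c=-227/222 d=227/1998
S(1) = 23/37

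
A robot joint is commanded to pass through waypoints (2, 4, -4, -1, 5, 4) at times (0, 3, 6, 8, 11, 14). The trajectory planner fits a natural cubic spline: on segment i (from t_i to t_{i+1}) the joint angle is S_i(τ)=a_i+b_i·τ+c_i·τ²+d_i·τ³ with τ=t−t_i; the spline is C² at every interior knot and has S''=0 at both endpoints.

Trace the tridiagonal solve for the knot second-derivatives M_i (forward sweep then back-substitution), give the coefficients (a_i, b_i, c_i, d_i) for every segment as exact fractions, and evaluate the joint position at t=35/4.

Δ: Δ0=2/3, Δ1=-8/3, Δ2=3/2, Δ3=2, Δ4=-1/3
row 1: diag=12, rhs=-20; c'=1/4, d'=-5/3
row 2: denom=10−3·1/4=37/4; d'=(25−3·-5/3)/(37/4)=120/37
row 3: denom=10−2·8/37=354/37; d'=(3−2·120/37)/(354/37)=-43/118
row 4: denom=12−3·37/118=1305/118; d'=(-14−3·-43/118)/(1305/118)=-1523/1305
back: M4=-1523/1305
back: M3=-43/118−37/118·-1523/1305=2/1305
back: M2=120/37−8/37·2/1305=4232/1305
back: M1=-5/3−1/4·4232/1305=-3233/1305
M: M0=0, M1=-3233/1305, M2=4232/1305, M3=2/1305, M4=-1523/1305, M5=0
seg 0: a=2, c=M0/2=0, d=(M1−M0)/(6·3)=-3233/23490, b=Δ0−h0·(2M0+M1)/6=4973/2610
seg 1: a=4, c=M1/2=-3233/2610, d=(M2−M1)/(6·3)=1493/4698, b=Δ1−h1·(2M1+M2)/6=-2363/1305
seg 2: a=-4, c=M2/2=2116/1305, d=(M3−M2)/(6·2)=-47/174, b=Δ2−h2·(2M2+M3)/6=-1729/2610
seg 3: a=-1, c=M3/2=1/1305, d=(M4−M3)/(6·3)=-305/4698, b=Δ3−h3·(2M3+M4)/6=6739/2610
seg 4: a=5, c=M4/2=-1523/2610, d=(M5−M4)/(6·3)=1523/23490, b=Δ4−h4·(2M4+M5)/6=1088/1305
t_q=35/4 → seg 3, τ=3/4; S=-1+6739/2610·τ+1/1305·τ²+-305/4698·τ³=16881/18560

  seg 0: a=2 b=4973/2610 c=0 d=-3233/23490
  seg 1: a=4 b=-2363/1305 c=-3233/2610 d=1493/4698
  seg 2: a=-4 b=-1729/2610 c=2116/1305 d=-47/174
  seg 3: a=-1 b=6739/2610 c=1/1305 d=-305/4698
  seg 4: a=5 b=1088/1305 c=-1523/2610 d=1523/23490
S(35/4) = 16881/18560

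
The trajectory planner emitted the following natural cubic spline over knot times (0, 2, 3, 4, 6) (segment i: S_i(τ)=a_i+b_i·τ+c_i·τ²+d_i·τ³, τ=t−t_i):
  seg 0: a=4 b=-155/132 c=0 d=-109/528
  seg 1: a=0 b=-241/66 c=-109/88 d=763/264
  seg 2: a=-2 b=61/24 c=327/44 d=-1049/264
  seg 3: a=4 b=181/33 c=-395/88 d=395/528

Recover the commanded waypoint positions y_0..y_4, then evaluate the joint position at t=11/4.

y_0 = S_0(0) = a_0 = 4
y_1 = S_1(0) = a_1 = 0
y_2 = S_2(0) = a_2 = -2
y_3 = S_3(0) = a_3 = 4
y_4 = S_3(2) = 3
t_q=11/4 is in segment 1 (τ=3/4); S_1(τ)=-12481/5632

y_0=4 y_1=0 y_2=-2 y_3=4 y_4=3
S(11/4) = -12481/5632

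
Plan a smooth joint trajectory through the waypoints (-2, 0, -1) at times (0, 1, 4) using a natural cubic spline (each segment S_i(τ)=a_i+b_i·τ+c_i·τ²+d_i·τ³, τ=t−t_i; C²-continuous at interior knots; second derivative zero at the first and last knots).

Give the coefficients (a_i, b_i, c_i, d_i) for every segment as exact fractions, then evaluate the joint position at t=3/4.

Δ: Δ0=2, Δ1=-1/3
row 1: diag=8, rhs=-14; c'=3/8, d'=-7/4
back: M1=-7/4
M: M0=0, M1=-7/4, M2=0
seg 0: a=-2, c=M0/2=0, d=(M1−M0)/(6·1)=-7/24, b=Δ0−h0·(2M0+M1)/6=55/24
seg 1: a=0, c=M1/2=-7/8, d=(M2−M1)/(6·3)=7/72, b=Δ1−h1·(2M1+M2)/6=17/12
t_q=3/4 → seg 0, τ=3/4; S=-2+55/24·τ+0·τ²+-7/24·τ³=-207/512

  seg 0: a=-2 b=55/24 c=0 d=-7/24
  seg 1: a=0 b=17/12 c=-7/8 d=7/72
S(3/4) = -207/512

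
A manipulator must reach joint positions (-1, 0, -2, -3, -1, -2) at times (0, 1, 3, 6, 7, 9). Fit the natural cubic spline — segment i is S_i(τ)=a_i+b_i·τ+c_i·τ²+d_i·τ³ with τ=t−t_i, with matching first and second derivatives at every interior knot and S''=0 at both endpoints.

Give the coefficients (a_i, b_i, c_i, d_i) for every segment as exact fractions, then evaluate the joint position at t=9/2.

Δ: Δ0=1, Δ1=-1, Δ2=-1/3, Δ3=2, Δ4=-1/2
row 1: diag=6, rhs=-12; c'=1/3, d'=-2
row 2: denom=10−2·1/3=28/3; d'=(4−2·-2)/(28/3)=6/7
row 3: denom=8−3·9/28=197/28; d'=(14−3·6/7)/(197/28)=320/197
row 4: denom=6−1·28/197=1154/197; d'=(-15−1·320/197)/(1154/197)=-3275/1154
back: M4=-3275/1154
back: M3=320/197−28/197·-3275/1154=1170/577
back: M2=6/7−9/28·1170/577=237/1154
back: M1=-2−1/3·237/1154=-2387/1154
M: M0=0, M1=-2387/1154, M2=237/1154, M3=1170/577, M4=-3275/1154, M5=0
seg 0: a=-1, c=M0/2=0, d=(M1−M0)/(6·1)=-2387/6924, b=Δ0−h0·(2M0+M1)/6=9311/6924
seg 1: a=0, c=M1/2=-2387/2308, d=(M2−M1)/(6·2)=328/1731, b=Δ1−h1·(2M1+M2)/6=1075/3462
seg 2: a=-2, c=M2/2=237/2308, d=(M3−M2)/(6·3)=701/6924, b=Δ2−h2·(2M2+M3)/6=-5375/3462
seg 3: a=-3, c=M3/2=585/577, d=(M4−M3)/(6·1)=-5615/6924, b=Δ3−h3·(2M3+M4)/6=12443/6924
seg 4: a=-1, c=M4/2=-3275/2308, d=(M5−M4)/(6·2)=3275/13848, b=Δ4−h4·(2M4+M5)/6=4819/3462
t_q=9/2 → seg 2, τ=3/2; S=-2+-5375/3462·τ+237/2308·τ²+701/6924·τ³=-69353/18464

  seg 0: a=-1 b=9311/6924 c=0 d=-2387/6924
  seg 1: a=0 b=1075/3462 c=-2387/2308 d=328/1731
  seg 2: a=-2 b=-5375/3462 c=237/2308 d=701/6924
  seg 3: a=-3 b=12443/6924 c=585/577 d=-5615/6924
  seg 4: a=-1 b=4819/3462 c=-3275/2308 d=3275/13848
S(9/2) = -69353/18464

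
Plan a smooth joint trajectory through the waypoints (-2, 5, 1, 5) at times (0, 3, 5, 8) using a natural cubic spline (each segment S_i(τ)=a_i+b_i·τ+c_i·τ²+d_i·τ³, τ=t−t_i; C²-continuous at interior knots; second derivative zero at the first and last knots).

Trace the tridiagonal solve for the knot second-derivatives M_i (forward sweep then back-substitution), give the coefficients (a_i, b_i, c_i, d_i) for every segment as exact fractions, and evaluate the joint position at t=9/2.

Δ: Δ0=7/3, Δ1=-2, Δ2=4/3
row 1: diag=10, rhs=-26; c'=1/5, d'=-13/5
row 2: denom=10−2·1/5=48/5; d'=(20−2·-13/5)/(48/5)=21/8
back: M2=21/8
back: M1=-13/5−1/5·21/8=-25/8
M: M0=0, M1=-25/8, M2=21/8, M3=0
seg 0: a=-2, c=M0/2=0, d=(M1−M0)/(6·3)=-25/144, b=Δ0−h0·(2M0+M1)/6=187/48
seg 1: a=5, c=M1/2=-25/16, d=(M2−M1)/(6·2)=23/48, b=Δ1−h1·(2M1+M2)/6=-19/24
seg 2: a=1, c=M2/2=21/16, d=(M3−M2)/(6·3)=-7/48, b=Δ2−h2·(2M2+M3)/6=-31/24
t_q=9/2 → seg 1, τ=3/2; S=5+-19/24·τ+-25/16·τ²+23/48·τ³=245/128

  seg 0: a=-2 b=187/48 c=0 d=-25/144
  seg 1: a=5 b=-19/24 c=-25/16 d=23/48
  seg 2: a=1 b=-31/24 c=21/16 d=-7/48
S(9/2) = 245/128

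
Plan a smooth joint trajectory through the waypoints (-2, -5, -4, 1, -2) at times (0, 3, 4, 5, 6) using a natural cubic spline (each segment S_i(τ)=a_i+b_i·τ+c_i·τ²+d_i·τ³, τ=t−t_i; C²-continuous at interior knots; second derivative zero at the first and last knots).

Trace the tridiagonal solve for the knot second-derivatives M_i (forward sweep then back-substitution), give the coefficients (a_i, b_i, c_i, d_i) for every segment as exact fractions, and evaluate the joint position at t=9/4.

  seg 0: a=-2 b=-67/58 c=0 d=1/58
  seg 1: a=-5 b=-20/29 c=9/58 d=89/58
  seg 2: a=-4 b=245/58 c=138/29 d=-231/58
  seg 3: a=1 b=52/29 c=-417/58 d=139/58
S(9/4) = -16343/3712

Δ: Δ0=-1, Δ1=1, Δ2=5, Δ3=-3
row 1: diag=8, rhs=12; c'=1/8, d'=3/2
row 2: denom=4−1·1/8=31/8; d'=(24−1·3/2)/(31/8)=180/31
row 3: denom=4−1·8/31=116/31; d'=(-48−1·180/31)/(116/31)=-417/29
back: M3=-417/29
back: M2=180/31−8/31·-417/29=276/29
back: M1=3/2−1/8·276/29=9/29
M: M0=0, M1=9/29, M2=276/29, M3=-417/29, M4=0
seg 0: a=-2, c=M0/2=0, d=(M1−M0)/(6·3)=1/58, b=Δ0−h0·(2M0+M1)/6=-67/58
seg 1: a=-5, c=M1/2=9/58, d=(M2−M1)/(6·1)=89/58, b=Δ1−h1·(2M1+M2)/6=-20/29
seg 2: a=-4, c=M2/2=138/29, d=(M3−M2)/(6·1)=-231/58, b=Δ2−h2·(2M2+M3)/6=245/58
seg 3: a=1, c=M3/2=-417/58, d=(M4−M3)/(6·1)=139/58, b=Δ3−h3·(2M3+M4)/6=52/29
t_q=9/4 → seg 0, τ=9/4; S=-2+-67/58·τ+0·τ²+1/58·τ³=-16343/3712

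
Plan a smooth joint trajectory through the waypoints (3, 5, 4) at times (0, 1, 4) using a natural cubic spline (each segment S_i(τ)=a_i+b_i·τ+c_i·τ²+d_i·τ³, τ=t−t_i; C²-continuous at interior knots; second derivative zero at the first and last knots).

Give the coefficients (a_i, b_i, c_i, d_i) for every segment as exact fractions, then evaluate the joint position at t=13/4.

Δ: Δ0=2, Δ1=-1/3
row 1: diag=8, rhs=-14; c'=3/8, d'=-7/4
back: M1=-7/4
M: M0=0, M1=-7/4, M2=0
seg 0: a=3, c=M0/2=0, d=(M1−M0)/(6·1)=-7/24, b=Δ0−h0·(2M0+M1)/6=55/24
seg 1: a=5, c=M1/2=-7/8, d=(M2−M1)/(6·3)=7/72, b=Δ1−h1·(2M1+M2)/6=17/12
t_q=13/4 → seg 1, τ=9/4; S=5+17/12·τ+-7/8·τ²+7/72·τ³=2491/512

  seg 0: a=3 b=55/24 c=0 d=-7/24
  seg 1: a=5 b=17/12 c=-7/8 d=7/72
S(13/4) = 2491/512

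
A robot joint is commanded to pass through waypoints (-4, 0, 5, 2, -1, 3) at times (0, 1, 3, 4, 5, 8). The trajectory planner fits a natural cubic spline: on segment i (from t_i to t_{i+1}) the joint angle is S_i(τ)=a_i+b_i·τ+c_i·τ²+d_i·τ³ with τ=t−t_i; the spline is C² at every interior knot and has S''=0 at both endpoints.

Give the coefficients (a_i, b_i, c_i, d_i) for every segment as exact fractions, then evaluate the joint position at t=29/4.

  seg 0: a=-4 b=2783/708 c=0 d=49/708
  seg 1: a=0 b=1465/354 c=49/236 d=-727/1416
  seg 2: a=5 b=-211/177 c=-339/118 d=377/354
  seg 3: a=2 b=-1325/354 c=19/59 d=149/354
  seg 4: a=-1 b=-325/177 c=187/118 d=-187/1062
S(29/4) = 6689/7552

Δ: Δ0=4, Δ1=5/2, Δ2=-3, Δ3=-3, Δ4=4/3
row 1: diag=6, rhs=-9; c'=1/3, d'=-3/2
row 2: denom=6−2·1/3=16/3; d'=(-33−2·-3/2)/(16/3)=-45/8
row 3: denom=4−1·3/16=61/16; d'=(0−1·-45/8)/(61/16)=90/61
row 4: denom=8−1·16/61=472/61; d'=(26−1·90/61)/(472/61)=187/59
back: M4=187/59
back: M3=90/61−16/61·187/59=38/59
back: M2=-45/8−3/16·38/59=-339/59
back: M1=-3/2−1/3·-339/59=49/118
M: M0=0, M1=49/118, M2=-339/59, M3=38/59, M4=187/59, M5=0
seg 0: a=-4, c=M0/2=0, d=(M1−M0)/(6·1)=49/708, b=Δ0−h0·(2M0+M1)/6=2783/708
seg 1: a=0, c=M1/2=49/236, d=(M2−M1)/(6·2)=-727/1416, b=Δ1−h1·(2M1+M2)/6=1465/354
seg 2: a=5, c=M2/2=-339/118, d=(M3−M2)/(6·1)=377/354, b=Δ2−h2·(2M2+M3)/6=-211/177
seg 3: a=2, c=M3/2=19/59, d=(M4−M3)/(6·1)=149/354, b=Δ3−h3·(2M3+M4)/6=-1325/354
seg 4: a=-1, c=M4/2=187/118, d=(M5−M4)/(6·3)=-187/1062, b=Δ4−h4·(2M4+M5)/6=-325/177
t_q=29/4 → seg 4, τ=9/4; S=-1+-325/177·τ+187/118·τ²+-187/1062·τ³=6689/7552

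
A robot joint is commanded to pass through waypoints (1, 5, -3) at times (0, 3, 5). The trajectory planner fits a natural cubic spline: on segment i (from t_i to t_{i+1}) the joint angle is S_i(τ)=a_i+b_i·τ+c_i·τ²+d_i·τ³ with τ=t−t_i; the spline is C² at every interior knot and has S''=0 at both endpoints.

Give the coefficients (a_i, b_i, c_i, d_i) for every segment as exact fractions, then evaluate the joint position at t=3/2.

  seg 0: a=1 b=44/15 c=0 d=-8/45
  seg 1: a=5 b=-28/15 c=-8/5 d=4/15
S(3/2) = 24/5

Δ: Δ0=4/3, Δ1=-4
row 1: diag=10, rhs=-32; c'=1/5, d'=-16/5
back: M1=-16/5
M: M0=0, M1=-16/5, M2=0
seg 0: a=1, c=M0/2=0, d=(M1−M0)/(6·3)=-8/45, b=Δ0−h0·(2M0+M1)/6=44/15
seg 1: a=5, c=M1/2=-8/5, d=(M2−M1)/(6·2)=4/15, b=Δ1−h1·(2M1+M2)/6=-28/15
t_q=3/2 → seg 0, τ=3/2; S=1+44/15·τ+0·τ²+-8/45·τ³=24/5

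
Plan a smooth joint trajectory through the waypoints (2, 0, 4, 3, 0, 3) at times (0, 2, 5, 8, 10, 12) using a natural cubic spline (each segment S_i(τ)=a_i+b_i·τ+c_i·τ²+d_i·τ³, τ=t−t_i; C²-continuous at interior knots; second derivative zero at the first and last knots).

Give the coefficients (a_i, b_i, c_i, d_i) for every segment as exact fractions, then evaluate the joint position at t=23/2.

  seg 0: a=2 b=-1010/643 c=0 d=367/2572
  seg 1: a=0 b=91/643 c=1101/1286 d=-5311/34722
  seg 2: a=4 b=1477/1286 c=-1004/1929 d=307/34722
  seg 3: a=3 b=-1116/643 c=-567/1286 d=1437/5144
  seg 4: a=0 b=-189/1286 c=3177/2572 d=-1059/5144
S(23/2) = 76707/41152

Δ: Δ0=-1, Δ1=4/3, Δ2=-1/3, Δ3=-3/2, Δ4=3/2
row 1: diag=10, rhs=14; c'=3/10, d'=7/5
row 2: denom=12−3·3/10=111/10; d'=(-10−3·7/5)/(111/10)=-142/111
row 3: denom=10−3·10/37=340/37; d'=(-7−3·-142/111)/(340/37)=-117/340
row 4: denom=8−2·37/170=643/85; d'=(18−2·-117/340)/(643/85)=3177/1286
back: M4=3177/1286
back: M3=-117/340−37/170·3177/1286=-567/643
back: M2=-142/111−10/37·-567/643=-2008/1929
back: M1=7/5−3/10·-2008/1929=1101/643
M: M0=0, M1=1101/643, M2=-2008/1929, M3=-567/643, M4=3177/1286, M5=0
seg 0: a=2, c=M0/2=0, d=(M1−M0)/(6·2)=367/2572, b=Δ0−h0·(2M0+M1)/6=-1010/643
seg 1: a=0, c=M1/2=1101/1286, d=(M2−M1)/(6·3)=-5311/34722, b=Δ1−h1·(2M1+M2)/6=91/643
seg 2: a=4, c=M2/2=-1004/1929, d=(M3−M2)/(6·3)=307/34722, b=Δ2−h2·(2M2+M3)/6=1477/1286
seg 3: a=3, c=M3/2=-567/1286, d=(M4−M3)/(6·2)=1437/5144, b=Δ3−h3·(2M3+M4)/6=-1116/643
seg 4: a=0, c=M4/2=3177/2572, d=(M5−M4)/(6·2)=-1059/5144, b=Δ4−h4·(2M4+M5)/6=-189/1286
t_q=23/2 → seg 4, τ=3/2; S=0+-189/1286·τ+3177/2572·τ²+-1059/5144·τ³=76707/41152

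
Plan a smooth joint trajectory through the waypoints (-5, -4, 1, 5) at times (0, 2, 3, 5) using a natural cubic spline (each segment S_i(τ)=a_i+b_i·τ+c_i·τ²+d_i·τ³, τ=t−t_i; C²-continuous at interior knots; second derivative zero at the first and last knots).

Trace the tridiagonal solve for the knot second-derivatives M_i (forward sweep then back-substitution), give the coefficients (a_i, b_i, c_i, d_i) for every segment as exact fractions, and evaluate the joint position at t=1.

Δ: Δ0=1/2, Δ1=5, Δ2=2
row 1: diag=6, rhs=27; c'=1/6, d'=9/2
row 2: denom=6−1·1/6=35/6; d'=(-18−1·9/2)/(35/6)=-27/7
back: M2=-27/7
back: M1=9/2−1/6·-27/7=36/7
M: M0=0, M1=36/7, M2=-27/7, M3=0
seg 0: a=-5, c=M0/2=0, d=(M1−M0)/(6·2)=3/7, b=Δ0−h0·(2M0+M1)/6=-17/14
seg 1: a=-4, c=M1/2=18/7, d=(M2−M1)/(6·1)=-3/2, b=Δ1−h1·(2M1+M2)/6=55/14
seg 2: a=1, c=M2/2=-27/14, d=(M3−M2)/(6·2)=9/28, b=Δ2−h2·(2M2+M3)/6=32/7
t_q=1 → seg 0, τ=1; S=-5+-17/14·τ+0·τ²+3/7·τ³=-81/14

  seg 0: a=-5 b=-17/14 c=0 d=3/7
  seg 1: a=-4 b=55/14 c=18/7 d=-3/2
  seg 2: a=1 b=32/7 c=-27/14 d=9/28
S(1) = -81/14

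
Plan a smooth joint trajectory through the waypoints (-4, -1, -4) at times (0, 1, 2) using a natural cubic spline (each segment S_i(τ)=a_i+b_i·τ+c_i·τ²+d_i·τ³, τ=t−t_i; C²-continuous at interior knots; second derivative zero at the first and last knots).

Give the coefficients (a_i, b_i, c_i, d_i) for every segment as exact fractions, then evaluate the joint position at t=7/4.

Δ: Δ0=3, Δ1=-3
row 1: diag=4, rhs=-36; c'=1/4, d'=-9
back: M1=-9
M: M0=0, M1=-9, M2=0
seg 0: a=-4, c=M0/2=0, d=(M1−M0)/(6·1)=-3/2, b=Δ0−h0·(2M0+M1)/6=9/2
seg 1: a=-1, c=M1/2=-9/2, d=(M2−M1)/(6·1)=3/2, b=Δ1−h1·(2M1+M2)/6=0
t_q=7/4 → seg 1, τ=3/4; S=-1+0·τ+-9/2·τ²+3/2·τ³=-371/128

  seg 0: a=-4 b=9/2 c=0 d=-3/2
  seg 1: a=-1 b=0 c=-9/2 d=3/2
S(7/4) = -371/128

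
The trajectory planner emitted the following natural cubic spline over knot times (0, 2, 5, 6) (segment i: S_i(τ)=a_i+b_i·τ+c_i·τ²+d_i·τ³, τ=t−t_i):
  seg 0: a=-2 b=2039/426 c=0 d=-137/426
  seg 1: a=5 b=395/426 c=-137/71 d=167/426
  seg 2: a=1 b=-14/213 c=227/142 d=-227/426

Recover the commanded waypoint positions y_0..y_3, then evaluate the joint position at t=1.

y_0 = S_0(0) = a_0 = -2
y_1 = S_1(0) = a_1 = 5
y_2 = S_2(0) = a_2 = 1
y_3 = S_2(1) = 2
t_q=1 is in segment 0 (τ=1); S_0(τ)=175/71

y_0=-2 y_1=5 y_2=1 y_3=2
S(1) = 175/71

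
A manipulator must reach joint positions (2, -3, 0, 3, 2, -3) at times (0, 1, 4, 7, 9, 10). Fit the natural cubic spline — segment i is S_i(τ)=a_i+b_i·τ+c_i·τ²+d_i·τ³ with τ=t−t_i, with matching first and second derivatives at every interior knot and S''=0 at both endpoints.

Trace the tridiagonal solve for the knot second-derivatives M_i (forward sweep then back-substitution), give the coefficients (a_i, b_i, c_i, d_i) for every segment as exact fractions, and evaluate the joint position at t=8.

  seg 0: a=2 b=-2159/370 c=0 d=309/370
  seg 1: a=-3 b=-616/185 c=927/370 d=-131/370
  seg 2: a=0 b=793/370 c=-126/185 d=1/10
  seg 3: a=3 b=28/37 c=81/370 d=-627/1480
  seg 4: a=2 b=-1277/370 c=-1719/740 d=573/740
S(8) = 5257/1480

Δ: Δ0=-5, Δ1=1, Δ2=1, Δ3=-1/2, Δ4=-5
row 1: diag=8, rhs=36; c'=3/8, d'=9/2
row 2: denom=12−3·3/8=87/8; d'=(0−3·9/2)/(87/8)=-36/29
row 3: denom=10−3·8/29=266/29; d'=(-9−3·-36/29)/(266/29)=-153/266
row 4: denom=6−2·29/133=740/133; d'=(-27−2·-153/266)/(740/133)=-1719/370
back: M4=-1719/370
back: M3=-153/266−29/133·-1719/370=81/185
back: M2=-36/29−8/29·81/185=-252/185
back: M1=9/2−3/8·-252/185=927/185
M: M0=0, M1=927/185, M2=-252/185, M3=81/185, M4=-1719/370, M5=0
seg 0: a=2, c=M0/2=0, d=(M1−M0)/(6·1)=309/370, b=Δ0−h0·(2M0+M1)/6=-2159/370
seg 1: a=-3, c=M1/2=927/370, d=(M2−M1)/(6·3)=-131/370, b=Δ1−h1·(2M1+M2)/6=-616/185
seg 2: a=0, c=M2/2=-126/185, d=(M3−M2)/(6·3)=1/10, b=Δ2−h2·(2M2+M3)/6=793/370
seg 3: a=3, c=M3/2=81/370, d=(M4−M3)/(6·2)=-627/1480, b=Δ3−h3·(2M3+M4)/6=28/37
seg 4: a=2, c=M4/2=-1719/740, d=(M5−M4)/(6·1)=573/740, b=Δ4−h4·(2M4+M5)/6=-1277/370
t_q=8 → seg 3, τ=1; S=3+28/37·τ+81/370·τ²+-627/1480·τ³=5257/1480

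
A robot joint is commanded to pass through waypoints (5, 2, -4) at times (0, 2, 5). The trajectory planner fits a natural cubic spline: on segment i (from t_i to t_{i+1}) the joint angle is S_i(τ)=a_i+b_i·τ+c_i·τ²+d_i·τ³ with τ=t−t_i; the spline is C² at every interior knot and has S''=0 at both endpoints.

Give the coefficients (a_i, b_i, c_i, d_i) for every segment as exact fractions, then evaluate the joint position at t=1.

  seg 0: a=5 b=-7/5 c=0 d=-1/40
  seg 1: a=2 b=-17/10 c=-3/20 d=1/60
S(1) = 143/40

Δ: Δ0=-3/2, Δ1=-2
row 1: diag=10, rhs=-3; c'=3/10, d'=-3/10
back: M1=-3/10
M: M0=0, M1=-3/10, M2=0
seg 0: a=5, c=M0/2=0, d=(M1−M0)/(6·2)=-1/40, b=Δ0−h0·(2M0+M1)/6=-7/5
seg 1: a=2, c=M1/2=-3/20, d=(M2−M1)/(6·3)=1/60, b=Δ1−h1·(2M1+M2)/6=-17/10
t_q=1 → seg 0, τ=1; S=5+-7/5·τ+0·τ²+-1/40·τ³=143/40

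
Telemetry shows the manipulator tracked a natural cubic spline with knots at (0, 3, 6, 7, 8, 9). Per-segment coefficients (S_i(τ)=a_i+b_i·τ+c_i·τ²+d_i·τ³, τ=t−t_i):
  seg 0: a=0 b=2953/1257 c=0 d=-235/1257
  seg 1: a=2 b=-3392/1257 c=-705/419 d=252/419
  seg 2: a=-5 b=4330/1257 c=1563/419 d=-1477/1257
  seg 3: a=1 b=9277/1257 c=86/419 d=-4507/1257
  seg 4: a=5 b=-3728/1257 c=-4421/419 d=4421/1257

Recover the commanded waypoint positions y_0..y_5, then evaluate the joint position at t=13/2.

y_0 = S_0(0) = a_0 = 0
y_1 = S_1(0) = a_1 = 2
y_2 = S_2(0) = a_2 = -5
y_3 = S_3(0) = a_3 = 1
y_4 = S_4(0) = a_4 = 5
y_5 = S_4(1) = -5
t_q=13/2 is in segment 2 (τ=1/2); S_2(τ)=-8353/3352

y_0=0 y_1=2 y_2=-5 y_3=1 y_4=5 y_5=-5
S(13/2) = -8353/3352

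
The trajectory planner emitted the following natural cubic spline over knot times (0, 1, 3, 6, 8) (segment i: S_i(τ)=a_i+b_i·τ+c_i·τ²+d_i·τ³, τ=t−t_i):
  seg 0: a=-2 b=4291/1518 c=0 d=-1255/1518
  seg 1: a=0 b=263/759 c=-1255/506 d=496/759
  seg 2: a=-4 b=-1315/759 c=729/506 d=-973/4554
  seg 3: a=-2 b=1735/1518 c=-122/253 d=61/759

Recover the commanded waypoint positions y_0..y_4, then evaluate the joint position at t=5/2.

y_0=-2 y_1=0 y_2=-4 y_3=-2 y_4=-1
S(5/2) = -5779/2024

y_0 = S_0(0) = a_0 = -2
y_1 = S_1(0) = a_1 = 0
y_2 = S_2(0) = a_2 = -4
y_3 = S_3(0) = a_3 = -2
y_4 = S_3(2) = -1
t_q=5/2 is in segment 1 (τ=3/2); S_1(τ)=-5779/2024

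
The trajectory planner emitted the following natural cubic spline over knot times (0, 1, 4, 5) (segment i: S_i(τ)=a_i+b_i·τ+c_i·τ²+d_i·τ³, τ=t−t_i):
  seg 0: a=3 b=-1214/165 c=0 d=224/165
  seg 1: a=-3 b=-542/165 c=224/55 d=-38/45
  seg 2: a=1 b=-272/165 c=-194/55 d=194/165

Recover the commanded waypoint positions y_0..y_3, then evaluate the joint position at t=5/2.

y_0=3 y_1=-3 y_2=1 y_3=-3
S(5/2) = -71/44

y_0 = S_0(0) = a_0 = 3
y_1 = S_1(0) = a_1 = -3
y_2 = S_2(0) = a_2 = 1
y_3 = S_2(1) = -3
t_q=5/2 is in segment 1 (τ=3/2); S_1(τ)=-71/44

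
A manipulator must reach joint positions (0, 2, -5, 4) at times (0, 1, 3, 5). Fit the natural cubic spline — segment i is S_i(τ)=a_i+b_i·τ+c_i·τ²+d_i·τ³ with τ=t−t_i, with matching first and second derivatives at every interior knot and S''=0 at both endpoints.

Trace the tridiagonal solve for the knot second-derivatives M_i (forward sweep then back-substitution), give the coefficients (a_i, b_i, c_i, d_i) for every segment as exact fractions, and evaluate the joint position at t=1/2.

  seg 0: a=0 b=37/11 c=0 d=-15/11
  seg 1: a=2 b=-8/11 c=-45/11 d=119/88
  seg 2: a=-5 b=-19/22 c=177/44 d=-59/88
S(1/2) = 133/88

Δ: Δ0=2, Δ1=-7/2, Δ2=9/2
row 1: diag=6, rhs=-33; c'=1/3, d'=-11/2
row 2: denom=8−2·1/3=22/3; d'=(48−2·-11/2)/(22/3)=177/22
back: M2=177/22
back: M1=-11/2−1/3·177/22=-90/11
M: M0=0, M1=-90/11, M2=177/22, M3=0
seg 0: a=0, c=M0/2=0, d=(M1−M0)/(6·1)=-15/11, b=Δ0−h0·(2M0+M1)/6=37/11
seg 1: a=2, c=M1/2=-45/11, d=(M2−M1)/(6·2)=119/88, b=Δ1−h1·(2M1+M2)/6=-8/11
seg 2: a=-5, c=M2/2=177/44, d=(M3−M2)/(6·2)=-59/88, b=Δ2−h2·(2M2+M3)/6=-19/22
t_q=1/2 → seg 0, τ=1/2; S=0+37/11·τ+0·τ²+-15/11·τ³=133/88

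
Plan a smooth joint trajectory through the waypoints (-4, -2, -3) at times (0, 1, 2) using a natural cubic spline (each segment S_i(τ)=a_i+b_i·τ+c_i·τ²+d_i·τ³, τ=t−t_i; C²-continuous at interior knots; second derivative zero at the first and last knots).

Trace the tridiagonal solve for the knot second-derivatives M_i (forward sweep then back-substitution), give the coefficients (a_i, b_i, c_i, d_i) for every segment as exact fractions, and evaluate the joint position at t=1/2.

Δ: Δ0=2, Δ1=-1
row 1: diag=4, rhs=-18; c'=1/4, d'=-9/2
back: M1=-9/2
M: M0=0, M1=-9/2, M2=0
seg 0: a=-4, c=M0/2=0, d=(M1−M0)/(6·1)=-3/4, b=Δ0−h0·(2M0+M1)/6=11/4
seg 1: a=-2, c=M1/2=-9/4, d=(M2−M1)/(6·1)=3/4, b=Δ1−h1·(2M1+M2)/6=1/2
t_q=1/2 → seg 0, τ=1/2; S=-4+11/4·τ+0·τ²+-3/4·τ³=-87/32

  seg 0: a=-4 b=11/4 c=0 d=-3/4
  seg 1: a=-2 b=1/2 c=-9/4 d=3/4
S(1/2) = -87/32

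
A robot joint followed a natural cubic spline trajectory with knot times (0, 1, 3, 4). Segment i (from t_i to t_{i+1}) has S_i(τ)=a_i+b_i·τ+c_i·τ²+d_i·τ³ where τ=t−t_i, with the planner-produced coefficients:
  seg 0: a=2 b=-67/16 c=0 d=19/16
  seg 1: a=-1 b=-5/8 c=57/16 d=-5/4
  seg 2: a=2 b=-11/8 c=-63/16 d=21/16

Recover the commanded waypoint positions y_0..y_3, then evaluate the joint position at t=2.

y_0 = S_0(0) = a_0 = 2
y_1 = S_1(0) = a_1 = -1
y_2 = S_2(0) = a_2 = 2
y_3 = S_2(1) = -2
t_q=2 is in segment 1 (τ=1); S_1(τ)=11/16

y_0=2 y_1=-1 y_2=2 y_3=-2
S(2) = 11/16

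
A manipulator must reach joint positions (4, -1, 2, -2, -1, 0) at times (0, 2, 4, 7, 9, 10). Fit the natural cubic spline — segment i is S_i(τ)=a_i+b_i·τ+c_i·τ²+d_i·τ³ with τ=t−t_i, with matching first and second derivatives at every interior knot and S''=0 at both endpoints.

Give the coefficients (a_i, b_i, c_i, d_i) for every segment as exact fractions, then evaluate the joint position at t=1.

  seg 0: a=4 b=-2693/717 c=0 d=1801/5736
  seg 1: a=-1 b=17/1434 c=1801/956 d=-3269/5736
  seg 2: a=2 b=508/717 c=-367/239 d=613/2151
  seg 3: a=-2 b=-581/717 c=246/239 d=-1073/5736
  seg 4: a=-1 b=1523/1434 c=-89/956 d=89/2868
S(1) = 1067/1912

Δ: Δ0=-5/2, Δ1=3/2, Δ2=-4/3, Δ3=1/2, Δ4=1
row 1: diag=8, rhs=24; c'=1/4, d'=3
row 2: denom=10−2·1/4=19/2; d'=(-17−2·3)/(19/2)=-46/19
row 3: denom=10−3·6/19=172/19; d'=(11−3·-46/19)/(172/19)=347/172
row 4: denom=6−2·19/86=239/43; d'=(3−2·347/172)/(239/43)=-89/478
back: M4=-89/478
back: M3=347/172−19/86·-89/478=492/239
back: M2=-46/19−6/19·492/239=-734/239
back: M1=3−1/4·-734/239=1801/478
M: M0=0, M1=1801/478, M2=-734/239, M3=492/239, M4=-89/478, M5=0
seg 0: a=4, c=M0/2=0, d=(M1−M0)/(6·2)=1801/5736, b=Δ0−h0·(2M0+M1)/6=-2693/717
seg 1: a=-1, c=M1/2=1801/956, d=(M2−M1)/(6·2)=-3269/5736, b=Δ1−h1·(2M1+M2)/6=17/1434
seg 2: a=2, c=M2/2=-367/239, d=(M3−M2)/(6·3)=613/2151, b=Δ2−h2·(2M2+M3)/6=508/717
seg 3: a=-2, c=M3/2=246/239, d=(M4−M3)/(6·2)=-1073/5736, b=Δ3−h3·(2M3+M4)/6=-581/717
seg 4: a=-1, c=M4/2=-89/956, d=(M5−M4)/(6·1)=89/2868, b=Δ4−h4·(2M4+M5)/6=1523/1434
t_q=1 → seg 0, τ=1; S=4+-2693/717·τ+0·τ²+1801/5736·τ³=1067/1912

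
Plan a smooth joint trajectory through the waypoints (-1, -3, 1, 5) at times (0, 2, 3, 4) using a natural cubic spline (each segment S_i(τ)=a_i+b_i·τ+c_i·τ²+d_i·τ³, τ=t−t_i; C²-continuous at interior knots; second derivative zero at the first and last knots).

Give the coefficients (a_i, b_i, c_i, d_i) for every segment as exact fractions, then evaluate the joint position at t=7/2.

Δ: Δ0=-1, Δ1=4, Δ2=4
row 1: diag=6, rhs=30; c'=1/6, d'=5
row 2: denom=4−1·1/6=23/6; d'=(0−1·5)/(23/6)=-30/23
back: M2=-30/23
back: M1=5−1/6·-30/23=120/23
M: M0=0, M1=120/23, M2=-30/23, M3=0
seg 0: a=-1, c=M0/2=0, d=(M1−M0)/(6·2)=10/23, b=Δ0−h0·(2M0+M1)/6=-63/23
seg 1: a=-3, c=M1/2=60/23, d=(M2−M1)/(6·1)=-25/23, b=Δ1−h1·(2M1+M2)/6=57/23
seg 2: a=1, c=M2/2=-15/23, d=(M3−M2)/(6·1)=5/23, b=Δ2−h2·(2M2+M3)/6=102/23
t_q=7/2 → seg 2, τ=1/2; S=1+102/23·τ+-15/23·τ²+5/23·τ³=567/184

  seg 0: a=-1 b=-63/23 c=0 d=10/23
  seg 1: a=-3 b=57/23 c=60/23 d=-25/23
  seg 2: a=1 b=102/23 c=-15/23 d=5/23
S(7/2) = 567/184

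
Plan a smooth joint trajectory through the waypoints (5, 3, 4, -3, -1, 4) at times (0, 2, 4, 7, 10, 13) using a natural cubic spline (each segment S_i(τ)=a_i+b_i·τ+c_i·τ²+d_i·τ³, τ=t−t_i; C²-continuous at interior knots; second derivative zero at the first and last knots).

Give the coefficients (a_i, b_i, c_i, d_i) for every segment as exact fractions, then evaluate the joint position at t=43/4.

  seg 0: a=5 b=-418/261 c=0 d=157/1044
  seg 1: a=3 b=53/261 c=157/174 d=-787/2088
  seg 2: a=4 b=-371/522 c=-473/348 d=2563/9396
  seg 3: a=-3 b=-1567/1044 c=286/261 d=-1169/9396
  seg 4: a=-1 b=895/522 c=-25/1044 d=25/9396
S(43/4) = 2031/7424

Δ: Δ0=-1, Δ1=1/2, Δ2=-7/3, Δ3=2/3, Δ4=5/3
row 1: diag=8, rhs=9; c'=1/4, d'=9/8
row 2: denom=10−2·1/4=19/2; d'=(-17−2·9/8)/(19/2)=-77/38
row 3: denom=12−3·6/19=210/19; d'=(18−3·-77/38)/(210/19)=61/28
row 4: denom=12−3·19/70=783/70; d'=(6−3·61/28)/(783/70)=-25/522
back: M4=-25/522
back: M3=61/28−19/70·-25/522=572/261
back: M2=-77/38−6/19·572/261=-473/174
back: M1=9/8−1/4·-473/174=157/87
M: M0=0, M1=157/87, M2=-473/174, M3=572/261, M4=-25/522, M5=0
seg 0: a=5, c=M0/2=0, d=(M1−M0)/(6·2)=157/1044, b=Δ0−h0·(2M0+M1)/6=-418/261
seg 1: a=3, c=M1/2=157/174, d=(M2−M1)/(6·2)=-787/2088, b=Δ1−h1·(2M1+M2)/6=53/261
seg 2: a=4, c=M2/2=-473/348, d=(M3−M2)/(6·3)=2563/9396, b=Δ2−h2·(2M2+M3)/6=-371/522
seg 3: a=-3, c=M3/2=286/261, d=(M4−M3)/(6·3)=-1169/9396, b=Δ3−h3·(2M3+M4)/6=-1567/1044
seg 4: a=-1, c=M4/2=-25/1044, d=(M5−M4)/(6·3)=25/9396, b=Δ4−h4·(2M4+M5)/6=895/522
t_q=43/4 → seg 4, τ=3/4; S=-1+895/522·τ+-25/1044·τ²+25/9396·τ³=2031/7424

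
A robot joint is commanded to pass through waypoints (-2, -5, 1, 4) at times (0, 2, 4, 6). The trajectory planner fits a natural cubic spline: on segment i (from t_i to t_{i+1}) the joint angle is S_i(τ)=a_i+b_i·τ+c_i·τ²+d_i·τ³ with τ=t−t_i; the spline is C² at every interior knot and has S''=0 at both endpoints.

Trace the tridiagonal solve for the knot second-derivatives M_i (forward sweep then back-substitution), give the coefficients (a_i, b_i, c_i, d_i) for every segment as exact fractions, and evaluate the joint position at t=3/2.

Δ: Δ0=-3/2, Δ1=3, Δ2=3/2
row 1: diag=8, rhs=27; c'=1/4, d'=27/8
row 2: denom=8−2·1/4=15/2; d'=(-9−2·27/8)/(15/2)=-21/10
back: M2=-21/10
back: M1=27/8−1/4·-21/10=39/10
M: M0=0, M1=39/10, M2=-21/10, M3=0
seg 0: a=-2, c=M0/2=0, d=(M1−M0)/(6·2)=13/40, b=Δ0−h0·(2M0+M1)/6=-14/5
seg 1: a=-5, c=M1/2=39/20, d=(M2−M1)/(6·2)=-1/2, b=Δ1−h1·(2M1+M2)/6=11/10
seg 2: a=1, c=M2/2=-21/20, d=(M3−M2)/(6·2)=7/40, b=Δ2−h2·(2M2+M3)/6=29/10
t_q=3/2 → seg 0, τ=3/2; S=-2+-14/5·τ+0·τ²+13/40·τ³=-1633/320

  seg 0: a=-2 b=-14/5 c=0 d=13/40
  seg 1: a=-5 b=11/10 c=39/20 d=-1/2
  seg 2: a=1 b=29/10 c=-21/20 d=7/40
S(3/2) = -1633/320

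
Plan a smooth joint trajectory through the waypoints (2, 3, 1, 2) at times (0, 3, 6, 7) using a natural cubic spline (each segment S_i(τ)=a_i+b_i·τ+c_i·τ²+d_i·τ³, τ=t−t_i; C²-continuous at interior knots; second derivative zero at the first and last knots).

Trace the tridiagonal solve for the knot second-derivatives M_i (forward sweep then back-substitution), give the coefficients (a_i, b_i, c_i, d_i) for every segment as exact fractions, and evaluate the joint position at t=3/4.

  seg 0: a=2 b=68/87 c=0 d=-13/261
  seg 1: a=3 b=-49/87 c=-13/29 d=4/29
  seg 2: a=1 b=41/87 c=23/29 d=-23/87
S(3/4) = 4761/1856

Δ: Δ0=1/3, Δ1=-2/3, Δ2=1
row 1: diag=12, rhs=-6; c'=1/4, d'=-1/2
row 2: denom=8−3·1/4=29/4; d'=(10−3·-1/2)/(29/4)=46/29
back: M2=46/29
back: M1=-1/2−1/4·46/29=-26/29
M: M0=0, M1=-26/29, M2=46/29, M3=0
seg 0: a=2, c=M0/2=0, d=(M1−M0)/(6·3)=-13/261, b=Δ0−h0·(2M0+M1)/6=68/87
seg 1: a=3, c=M1/2=-13/29, d=(M2−M1)/(6·3)=4/29, b=Δ1−h1·(2M1+M2)/6=-49/87
seg 2: a=1, c=M2/2=23/29, d=(M3−M2)/(6·1)=-23/87, b=Δ2−h2·(2M2+M3)/6=41/87
t_q=3/4 → seg 0, τ=3/4; S=2+68/87·τ+0·τ²+-13/261·τ³=4761/1856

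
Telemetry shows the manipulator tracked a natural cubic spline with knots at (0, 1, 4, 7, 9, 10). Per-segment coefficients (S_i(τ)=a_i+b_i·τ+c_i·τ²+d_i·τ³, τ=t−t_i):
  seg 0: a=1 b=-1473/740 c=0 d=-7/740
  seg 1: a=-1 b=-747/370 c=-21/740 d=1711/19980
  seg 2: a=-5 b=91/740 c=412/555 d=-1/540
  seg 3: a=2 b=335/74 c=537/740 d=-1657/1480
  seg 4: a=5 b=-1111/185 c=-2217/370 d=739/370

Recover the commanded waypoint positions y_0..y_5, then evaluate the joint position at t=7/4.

y_0 = S_0(0) = a_0 = 1
y_1 = S_1(0) = a_1 = -1
y_2 = S_2(0) = a_2 = -5
y_3 = S_3(0) = a_3 = 2
y_4 = S_4(0) = a_4 = 5
y_5 = S_4(1) = -5
t_q=7/4 is in segment 1 (τ=3/4); S_1(τ)=-118117/47360

y_0=1 y_1=-1 y_2=-5 y_3=2 y_4=5 y_5=-5
S(7/4) = -118117/47360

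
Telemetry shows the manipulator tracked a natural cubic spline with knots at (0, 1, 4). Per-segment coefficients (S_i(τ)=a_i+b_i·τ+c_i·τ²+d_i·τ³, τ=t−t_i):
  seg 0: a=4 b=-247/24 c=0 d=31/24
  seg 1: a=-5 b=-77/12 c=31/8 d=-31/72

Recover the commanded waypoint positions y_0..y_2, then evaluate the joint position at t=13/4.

y_0 = S_0(0) = a_0 = 4
y_1 = S_1(0) = a_1 = -5
y_2 = S_1(3) = -1
t_q=13/4 is in segment 1 (τ=9/4); S_1(τ)=-2419/512

y_0=4 y_1=-5 y_2=-1
S(13/4) = -2419/512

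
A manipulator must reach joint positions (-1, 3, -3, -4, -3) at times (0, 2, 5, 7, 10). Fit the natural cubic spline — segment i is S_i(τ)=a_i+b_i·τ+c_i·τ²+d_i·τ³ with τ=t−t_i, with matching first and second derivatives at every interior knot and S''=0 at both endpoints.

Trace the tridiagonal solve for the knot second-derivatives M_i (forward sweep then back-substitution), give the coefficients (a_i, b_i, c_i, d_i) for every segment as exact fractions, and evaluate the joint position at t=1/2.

Δ: Δ0=2, Δ1=-2, Δ2=-1/2, Δ3=1/3
row 1: diag=10, rhs=-24; c'=3/10, d'=-12/5
row 2: denom=10−3·3/10=91/10; d'=(9−3·-12/5)/(91/10)=162/91
row 3: denom=10−2·20/91=870/91; d'=(5−2·162/91)/(870/91)=131/870
back: M3=131/870
back: M2=162/91−20/91·131/870=152/87
back: M1=-12/5−3/10·152/87=-424/145
M: M0=0, M1=-424/145, M2=152/87, M3=131/870, M4=0
seg 0: a=-1, c=M0/2=0, d=(M1−M0)/(6·2)=-106/435, b=Δ0−h0·(2M0+M1)/6=1294/435
seg 1: a=3, c=M1/2=-212/145, d=(M2−M1)/(6·3)=1016/3915, b=Δ1−h1·(2M1+M2)/6=22/435
seg 2: a=-3, c=M2/2=76/87, d=(M3−M2)/(6·2)=-463/3480, b=Δ2−h2·(2M2+M3)/6=-746/435
seg 3: a=-4, c=M3/2=131/1740, d=(M4−M3)/(6·3)=-131/15660, b=Δ3−h3·(2M3+M4)/6=53/290
t_q=1/2 → seg 0, τ=1/2; S=-1+1294/435·τ+0·τ²+-106/435·τ³=53/116

  seg 0: a=-1 b=1294/435 c=0 d=-106/435
  seg 1: a=3 b=22/435 c=-212/145 d=1016/3915
  seg 2: a=-3 b=-746/435 c=76/87 d=-463/3480
  seg 3: a=-4 b=53/290 c=131/1740 d=-131/15660
S(1/2) = 53/116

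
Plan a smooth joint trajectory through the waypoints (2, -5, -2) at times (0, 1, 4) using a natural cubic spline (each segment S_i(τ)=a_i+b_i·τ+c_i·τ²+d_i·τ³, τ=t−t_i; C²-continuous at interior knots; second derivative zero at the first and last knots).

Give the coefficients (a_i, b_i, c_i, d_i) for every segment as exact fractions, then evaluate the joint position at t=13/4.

  seg 0: a=2 b=-8 c=0 d=1
  seg 1: a=-5 b=-5 c=3 d=-1/3
S(13/4) = -311/64

Δ: Δ0=-7, Δ1=1
row 1: diag=8, rhs=48; c'=3/8, d'=6
back: M1=6
M: M0=0, M1=6, M2=0
seg 0: a=2, c=M0/2=0, d=(M1−M0)/(6·1)=1, b=Δ0−h0·(2M0+M1)/6=-8
seg 1: a=-5, c=M1/2=3, d=(M2−M1)/(6·3)=-1/3, b=Δ1−h1·(2M1+M2)/6=-5
t_q=13/4 → seg 1, τ=9/4; S=-5+-5·τ+3·τ²+-1/3·τ³=-311/64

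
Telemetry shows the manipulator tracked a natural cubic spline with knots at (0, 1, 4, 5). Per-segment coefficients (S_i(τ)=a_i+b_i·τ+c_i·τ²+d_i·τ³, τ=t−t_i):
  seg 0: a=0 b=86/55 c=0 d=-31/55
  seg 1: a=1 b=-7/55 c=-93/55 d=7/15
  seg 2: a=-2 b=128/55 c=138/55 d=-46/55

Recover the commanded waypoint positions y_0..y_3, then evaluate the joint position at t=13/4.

y_0 = S_0(0) = a_0 = 0
y_1 = S_1(0) = a_1 = 1
y_2 = S_2(0) = a_2 = -2
y_3 = S_2(1) = 2
t_q=13/4 is in segment 1 (τ=9/4); S_1(τ)=-8909/3520

y_0=0 y_1=1 y_2=-2 y_3=2
S(13/4) = -8909/3520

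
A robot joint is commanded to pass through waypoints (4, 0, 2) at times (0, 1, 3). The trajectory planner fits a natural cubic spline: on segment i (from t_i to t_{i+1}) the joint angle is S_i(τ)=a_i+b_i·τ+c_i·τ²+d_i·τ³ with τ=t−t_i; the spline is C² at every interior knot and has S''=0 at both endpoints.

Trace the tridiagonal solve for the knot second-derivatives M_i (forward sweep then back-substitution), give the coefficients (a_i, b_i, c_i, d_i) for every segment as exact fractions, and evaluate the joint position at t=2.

Δ: Δ0=-4, Δ1=1
row 1: diag=6, rhs=30; c'=1/3, d'=5
back: M1=5
M: M0=0, M1=5, M2=0
seg 0: a=4, c=M0/2=0, d=(M1−M0)/(6·1)=5/6, b=Δ0−h0·(2M0+M1)/6=-29/6
seg 1: a=0, c=M1/2=5/2, d=(M2−M1)/(6·2)=-5/12, b=Δ1−h1·(2M1+M2)/6=-7/3
t_q=2 → seg 1, τ=1; S=0+-7/3·τ+5/2·τ²+-5/12·τ³=-1/4

  seg 0: a=4 b=-29/6 c=0 d=5/6
  seg 1: a=0 b=-7/3 c=5/2 d=-5/12
S(2) = -1/4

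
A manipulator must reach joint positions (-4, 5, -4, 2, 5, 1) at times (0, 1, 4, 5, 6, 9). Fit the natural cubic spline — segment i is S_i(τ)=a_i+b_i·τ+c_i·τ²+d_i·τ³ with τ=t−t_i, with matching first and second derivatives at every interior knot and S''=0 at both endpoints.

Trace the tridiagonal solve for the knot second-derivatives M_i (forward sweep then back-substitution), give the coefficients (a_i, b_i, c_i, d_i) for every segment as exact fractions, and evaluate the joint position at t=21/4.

  seg 0: a=-4 b=18545/1641 c=0 d=-3776/1641
  seg 1: a=5 b=7217/1641 c=-3776/547 d=21844/14769
  seg 2: a=-4 b=4781/1641 c=10516/1641 d=-1817/547
  seg 3: a=2 b=9460/1641 c=-5837/1641 d=1300/1641
  seg 4: a=5 b=562/547 c=-1937/1641 d=1937/14769
S(21/4) = 3535/1094

Δ: Δ0=9, Δ1=-3, Δ2=6, Δ3=3, Δ4=-4/3
row 1: diag=8, rhs=-72; c'=3/8, d'=-9
row 2: denom=8−3·3/8=55/8; d'=(54−3·-9)/(55/8)=648/55
row 3: denom=4−1·8/55=212/55; d'=(-18−1·648/55)/(212/55)=-819/106
row 4: denom=8−1·55/212=1641/212; d'=(-26−1·-819/106)/(1641/212)=-3874/1641
back: M4=-3874/1641
back: M3=-819/106−55/212·-3874/1641=-11674/1641
back: M2=648/55−8/55·-11674/1641=21032/1641
back: M1=-9−3/8·21032/1641=-7552/547
M: M0=0, M1=-7552/547, M2=21032/1641, M3=-11674/1641, M4=-3874/1641, M5=0
seg 0: a=-4, c=M0/2=0, d=(M1−M0)/(6·1)=-3776/1641, b=Δ0−h0·(2M0+M1)/6=18545/1641
seg 1: a=5, c=M1/2=-3776/547, d=(M2−M1)/(6·3)=21844/14769, b=Δ1−h1·(2M1+M2)/6=7217/1641
seg 2: a=-4, c=M2/2=10516/1641, d=(M3−M2)/(6·1)=-1817/547, b=Δ2−h2·(2M2+M3)/6=4781/1641
seg 3: a=2, c=M3/2=-5837/1641, d=(M4−M3)/(6·1)=1300/1641, b=Δ3−h3·(2M3+M4)/6=9460/1641
seg 4: a=5, c=M4/2=-1937/1641, d=(M5−M4)/(6·3)=1937/14769, b=Δ4−h4·(2M4+M5)/6=562/547
t_q=21/4 → seg 3, τ=1/4; S=2+9460/1641·τ+-5837/1641·τ²+1300/1641·τ³=3535/1094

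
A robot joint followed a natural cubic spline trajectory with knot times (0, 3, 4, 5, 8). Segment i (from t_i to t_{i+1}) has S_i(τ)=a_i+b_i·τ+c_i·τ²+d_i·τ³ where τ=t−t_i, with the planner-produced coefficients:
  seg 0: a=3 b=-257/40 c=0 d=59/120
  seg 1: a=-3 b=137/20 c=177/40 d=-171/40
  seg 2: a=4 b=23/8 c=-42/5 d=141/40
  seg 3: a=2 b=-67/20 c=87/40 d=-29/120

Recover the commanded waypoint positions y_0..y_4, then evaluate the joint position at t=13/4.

y_0 = S_0(0) = a_0 = 3
y_1 = S_1(0) = a_1 = -3
y_2 = S_2(0) = a_2 = 4
y_3 = S_3(0) = a_3 = 2
y_4 = S_3(3) = 5
t_q=13/4 is in segment 1 (τ=1/4); S_1(τ)=-2759/2560

y_0=3 y_1=-3 y_2=4 y_3=2 y_4=5
S(13/4) = -2759/2560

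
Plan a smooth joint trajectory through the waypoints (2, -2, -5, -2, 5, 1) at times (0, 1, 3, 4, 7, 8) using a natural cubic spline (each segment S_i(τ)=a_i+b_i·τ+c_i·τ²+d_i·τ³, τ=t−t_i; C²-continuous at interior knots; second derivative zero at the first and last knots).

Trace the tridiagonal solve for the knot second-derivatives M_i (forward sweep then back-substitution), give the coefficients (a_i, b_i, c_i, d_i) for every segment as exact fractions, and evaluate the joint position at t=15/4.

  seg 0: a=2 b=-5389/1284 c=0 d=253/1284
  seg 1: a=-2 b=-2315/642 c=253/428 d=593/2568
  seg 2: a=-5 b=491/321 c=423/214 d=-325/642
  seg 3: a=-2 b=2545/642 c=49/107 d=-643/1926
  seg 4: a=5 b=-739/321 c=-545/214 d=545/642
S(15/4) = -40465/13696

Δ: Δ0=-4, Δ1=-3/2, Δ2=3, Δ3=7/3, Δ4=-4
row 1: diag=6, rhs=15; c'=1/3, d'=5/2
row 2: denom=6−2·1/3=16/3; d'=(27−2·5/2)/(16/3)=33/8
row 3: denom=8−1·3/16=125/16; d'=(-4−1·33/8)/(125/16)=-26/25
row 4: denom=8−3·48/125=856/125; d'=(-38−3·-26/25)/(856/125)=-545/107
back: M4=-545/107
back: M3=-26/25−48/125·-545/107=98/107
back: M2=33/8−3/16·98/107=423/107
back: M1=5/2−1/3·423/107=253/214
M: M0=0, M1=253/214, M2=423/107, M3=98/107, M4=-545/107, M5=0
seg 0: a=2, c=M0/2=0, d=(M1−M0)/(6·1)=253/1284, b=Δ0−h0·(2M0+M1)/6=-5389/1284
seg 1: a=-2, c=M1/2=253/428, d=(M2−M1)/(6·2)=593/2568, b=Δ1−h1·(2M1+M2)/6=-2315/642
seg 2: a=-5, c=M2/2=423/214, d=(M3−M2)/(6·1)=-325/642, b=Δ2−h2·(2M2+M3)/6=491/321
seg 3: a=-2, c=M3/2=49/107, d=(M4−M3)/(6·3)=-643/1926, b=Δ3−h3·(2M3+M4)/6=2545/642
seg 4: a=5, c=M4/2=-545/214, d=(M5−M4)/(6·1)=545/642, b=Δ4−h4·(2M4+M5)/6=-739/321
t_q=15/4 → seg 2, τ=3/4; S=-5+491/321·τ+423/214·τ²+-325/642·τ³=-40465/13696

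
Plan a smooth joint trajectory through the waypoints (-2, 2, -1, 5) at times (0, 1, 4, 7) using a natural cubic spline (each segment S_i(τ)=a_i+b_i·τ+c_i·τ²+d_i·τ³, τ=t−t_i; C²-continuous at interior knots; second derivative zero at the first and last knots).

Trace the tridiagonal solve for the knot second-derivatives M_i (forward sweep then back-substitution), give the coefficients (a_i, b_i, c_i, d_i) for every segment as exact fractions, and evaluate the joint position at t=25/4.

Δ: Δ0=4, Δ1=-1, Δ2=2
row 1: diag=8, rhs=-30; c'=3/8, d'=-15/4
row 2: denom=12−3·3/8=87/8; d'=(18−3·-15/4)/(87/8)=78/29
back: M2=78/29
back: M1=-15/4−3/8·78/29=-138/29
M: M0=0, M1=-138/29, M2=78/29, M3=0
seg 0: a=-2, c=M0/2=0, d=(M1−M0)/(6·1)=-23/29, b=Δ0−h0·(2M0+M1)/6=139/29
seg 1: a=2, c=M1/2=-69/29, d=(M2−M1)/(6·3)=12/29, b=Δ1−h1·(2M1+M2)/6=70/29
seg 2: a=-1, c=M2/2=39/29, d=(M3−M2)/(6·3)=-13/87, b=Δ2−h2·(2M2+M3)/6=-20/29
t_q=25/4 → seg 2, τ=9/4; S=-1+-20/29·τ+39/29·τ²+-13/87·τ³=4741/1856

  seg 0: a=-2 b=139/29 c=0 d=-23/29
  seg 1: a=2 b=70/29 c=-69/29 d=12/29
  seg 2: a=-1 b=-20/29 c=39/29 d=-13/87
S(25/4) = 4741/1856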